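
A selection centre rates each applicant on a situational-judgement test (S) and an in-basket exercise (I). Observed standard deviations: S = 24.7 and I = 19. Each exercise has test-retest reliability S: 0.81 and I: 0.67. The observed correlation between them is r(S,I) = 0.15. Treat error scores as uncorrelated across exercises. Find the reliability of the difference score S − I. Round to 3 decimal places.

0.717

Var(S−I) = 24.7² + 19² − 2·24.7·19·0.15 = 971.09 − 140.79 = 830.3.
With uncorrelated errors the cross-covariances are all true-score covariance, so they carry over unchanged; only the diagonal terms shrink to ρᵢσᵢ².
True-score variance = [24.7²·0.81 + 19²·0.67] − 140.79 = 736.043 − 140.79 = 595.253.
Reliability = 595.253 / 830.3 = 0.717.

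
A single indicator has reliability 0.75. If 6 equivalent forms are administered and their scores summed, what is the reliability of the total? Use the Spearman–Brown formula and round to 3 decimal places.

0.947

ρ_k = kρ / (1 + (k−1)ρ) = 6·0.75 / (1 + 5·0.75) = 4.500 / 4.750 = 0.947.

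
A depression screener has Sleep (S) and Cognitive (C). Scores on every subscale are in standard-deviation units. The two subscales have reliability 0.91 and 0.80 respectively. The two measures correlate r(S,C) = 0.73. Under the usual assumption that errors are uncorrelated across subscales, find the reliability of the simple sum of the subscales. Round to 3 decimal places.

0.916

Var(S+C) = 2 + 2·[0.73] = 2 + 1.46 = 3.46.
Under uncorrelated errors the observed covariances equal the true-score covariances, so only the own-variance terms attenuate.
True-score variance = [0.91 + 0.80] + 1.46 = 1.71 + 1.46 = 3.17.
Reliability = 3.17 / 3.46 = 0.916.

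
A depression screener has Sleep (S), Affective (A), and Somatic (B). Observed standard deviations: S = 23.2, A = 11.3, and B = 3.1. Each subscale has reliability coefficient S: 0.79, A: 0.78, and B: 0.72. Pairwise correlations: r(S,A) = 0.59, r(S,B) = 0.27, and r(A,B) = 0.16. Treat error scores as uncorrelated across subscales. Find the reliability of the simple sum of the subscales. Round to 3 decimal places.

Var(S+A+B) = 23.2² + 11.3² + 3.1² + 2·[23.2·11.3·0.59 + 23.2·3.1·0.27 + 11.3·3.1·0.16] = 675.54 + 359.395 = 1034.94.
Because errors are independent across components, Cov(Tᵢ,Tⱼ) = Cov(Xᵢ,Xⱼ); the off-diagonal part of the true-score variance is the same as above.
True-score variance = [23.2²·0.79 + 11.3²·0.78 + 3.1²·0.72] + 359.395 = 531.727 + 359.395 = 891.122.
Reliability = 891.122 / 1034.94 = 0.861.

0.861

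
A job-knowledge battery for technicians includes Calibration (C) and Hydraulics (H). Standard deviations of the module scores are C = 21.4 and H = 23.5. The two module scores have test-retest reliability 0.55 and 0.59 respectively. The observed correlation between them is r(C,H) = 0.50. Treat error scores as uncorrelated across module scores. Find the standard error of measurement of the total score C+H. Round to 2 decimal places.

20.80

Var(total) = 1010.21 + 502.9 = 1513.11.
True-score variance = 577.706 + 502.9 = 1080.61, so reliability = 0.7142.
Error variance = 1513.11 − 1080.61 = 432.504; SEM = √432.504 = 20.80.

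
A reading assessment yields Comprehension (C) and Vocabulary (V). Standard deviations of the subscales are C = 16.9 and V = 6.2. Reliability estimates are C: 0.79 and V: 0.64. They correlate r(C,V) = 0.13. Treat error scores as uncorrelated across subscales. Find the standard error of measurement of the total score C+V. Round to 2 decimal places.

Var(total) = 324.05 + 27.2428 = 351.293.
True-score variance = 250.233 + 27.2428 = 277.476, so reliability = 0.7899.
Error variance = 351.293 − 277.476 = 73.8165; SEM = √73.8165 = 8.59.

8.59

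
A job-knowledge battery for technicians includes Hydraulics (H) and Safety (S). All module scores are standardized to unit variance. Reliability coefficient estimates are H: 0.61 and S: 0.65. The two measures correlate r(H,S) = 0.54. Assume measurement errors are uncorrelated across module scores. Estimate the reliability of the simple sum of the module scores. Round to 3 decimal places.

0.760

Var(H+S) = 2 + 2·[0.54] = 2 + 1.08 = 3.08.
With uncorrelated errors the cross-covariances are all true-score covariance, so they carry over unchanged; only the diagonal terms shrink to ρᵢσᵢ².
True-score variance = [0.61 + 0.65] + 1.08 = 1.26 + 1.08 = 2.34.
Reliability = 2.34 / 3.08 = 0.760.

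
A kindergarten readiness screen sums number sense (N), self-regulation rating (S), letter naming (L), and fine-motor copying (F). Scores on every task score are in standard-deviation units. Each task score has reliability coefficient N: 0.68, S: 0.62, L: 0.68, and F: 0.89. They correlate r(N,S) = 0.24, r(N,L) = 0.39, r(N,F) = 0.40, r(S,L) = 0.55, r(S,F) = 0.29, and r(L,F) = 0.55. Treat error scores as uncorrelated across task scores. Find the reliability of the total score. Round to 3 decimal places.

0.872

Var(N+S+L+F) = 4 + 2·[0.24 + 0.39 + 0.40 + 0.55 + 0.29 + 0.55] = 4 + 4.84 = 8.84.
Because errors are independent across components, Cov(Tᵢ,Tⱼ) = Cov(Xᵢ,Xⱼ); the off-diagonal part of the true-score variance is the same as above.
True-score variance = [0.68 + 0.62 + 0.68 + 0.89] + 4.84 = 2.87 + 4.84 = 7.71.
Reliability = 7.71 / 8.84 = 0.872.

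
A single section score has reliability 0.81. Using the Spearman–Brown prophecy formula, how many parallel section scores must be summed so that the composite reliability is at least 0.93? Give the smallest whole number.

4

k ≥ ρ*(1−ρ₁)/(ρ₁(1−ρ*)) = 0.93·0.19 / (0.81·0.07) = 3.116.
Smallest integer k = 4.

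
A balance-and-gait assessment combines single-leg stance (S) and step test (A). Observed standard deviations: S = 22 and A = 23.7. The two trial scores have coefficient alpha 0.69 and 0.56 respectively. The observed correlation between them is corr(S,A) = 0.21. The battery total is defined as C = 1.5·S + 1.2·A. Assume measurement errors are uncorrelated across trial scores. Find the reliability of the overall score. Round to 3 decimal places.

0.697

Var(C) = 1.5²·22² + 1.2²·23.7² + 2·[1.8·22·23.7·0.21] = 1897.83 + 394.178 = 2292.01.
Because errors are independent across components, Cov(Tᵢ,Tⱼ) = Cov(Xᵢ,Xⱼ); the off-diagonal part of the true-score variance is the same as above.
True-score variance = [1.5²·22²·0.69 + 1.2²·23.7²·0.56] + 394.178 = 1204.36 + 394.178 = 1598.54.
Reliability = 1598.54 / 2292.01 = 0.697.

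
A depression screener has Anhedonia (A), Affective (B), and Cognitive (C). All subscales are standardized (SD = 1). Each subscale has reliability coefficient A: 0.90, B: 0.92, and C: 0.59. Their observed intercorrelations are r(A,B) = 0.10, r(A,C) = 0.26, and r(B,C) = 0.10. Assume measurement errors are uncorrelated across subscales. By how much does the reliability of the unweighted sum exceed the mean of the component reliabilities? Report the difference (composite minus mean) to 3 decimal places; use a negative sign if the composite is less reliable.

0.046

Var(sum) = 3 + 0.92 = 3.92; true-score variance = 2.41 + 0.92 = 3.33; composite reliability = 0.8495.
Mean component reliability = 0.8033.
Difference = 0.8495 − 0.8033 = 0.046.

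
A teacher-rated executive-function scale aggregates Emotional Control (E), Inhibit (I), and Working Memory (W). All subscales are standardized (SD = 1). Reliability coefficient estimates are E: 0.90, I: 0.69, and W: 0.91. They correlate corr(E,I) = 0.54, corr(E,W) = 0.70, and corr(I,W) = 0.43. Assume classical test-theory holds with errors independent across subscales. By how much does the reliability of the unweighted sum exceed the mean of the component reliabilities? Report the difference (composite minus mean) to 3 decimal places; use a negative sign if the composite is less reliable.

Var(sum) = 3 + 3.34 = 6.34; true-score variance = 2.5 + 3.34 = 5.84; composite reliability = 0.9211.
Mean component reliability = 0.8333.
Difference = 0.9211 − 0.8333 = 0.088.

0.088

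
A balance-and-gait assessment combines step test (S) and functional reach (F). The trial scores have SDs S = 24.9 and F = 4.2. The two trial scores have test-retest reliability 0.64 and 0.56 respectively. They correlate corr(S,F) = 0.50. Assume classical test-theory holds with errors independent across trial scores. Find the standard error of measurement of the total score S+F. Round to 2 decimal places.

Var(total) = 637.65 + 104.58 = 742.23.
True-score variance = 406.685 + 104.58 = 511.265, so reliability = 0.6888.
Error variance = 742.23 − 511.265 = 230.965; SEM = √230.965 = 15.20.

15.20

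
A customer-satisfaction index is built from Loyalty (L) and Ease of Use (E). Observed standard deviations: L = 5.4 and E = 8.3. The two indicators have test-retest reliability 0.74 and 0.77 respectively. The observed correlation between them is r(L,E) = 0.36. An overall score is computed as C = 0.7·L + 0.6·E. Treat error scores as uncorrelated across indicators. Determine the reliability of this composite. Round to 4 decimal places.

Var(C) = 0.7²·5.4² + 0.6²·8.3² + 2·[0.42·5.4·8.3·0.36] = 39.0888 + 13.5536 = 52.6424.
With uncorrelated errors the cross-covariances are all true-score covariance, so they carry over unchanged; only the diagonal terms shrink to ρᵢσᵢ².
True-score variance = [0.7²·5.4²·0.74 + 0.6²·8.3²·0.77] + 13.5536 = 29.6697 + 13.5536 = 43.2233.
Reliability = 43.2233 / 52.6424 = 0.8211.

0.8211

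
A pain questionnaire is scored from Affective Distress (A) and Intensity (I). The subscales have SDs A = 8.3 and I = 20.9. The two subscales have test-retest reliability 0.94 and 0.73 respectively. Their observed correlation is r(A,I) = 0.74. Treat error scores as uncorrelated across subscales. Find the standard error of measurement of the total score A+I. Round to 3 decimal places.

11.049

Var(total) = 505.7 + 256.736 = 762.436.
True-score variance = 383.628 + 256.736 = 640.363, so reliability = 0.8399.
Error variance = 762.436 − 640.363 = 122.072; SEM = √122.072 = 11.049.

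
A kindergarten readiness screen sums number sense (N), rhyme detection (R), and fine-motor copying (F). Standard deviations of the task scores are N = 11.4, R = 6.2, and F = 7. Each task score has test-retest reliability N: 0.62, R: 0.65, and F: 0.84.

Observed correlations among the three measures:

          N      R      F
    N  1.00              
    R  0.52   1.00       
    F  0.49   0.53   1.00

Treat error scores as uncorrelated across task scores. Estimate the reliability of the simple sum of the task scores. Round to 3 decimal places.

0.830

Var(N+R+F) = 11.4² + 6.2² + 7² + 2·[11.4·6.2·0.52 + 11.4·7·0.49 + 6.2·7·0.53] = 217.4 + 197.715 = 415.115.
Under uncorrelated errors the observed covariances equal the true-score covariances, so only the own-variance terms attenuate.
True-score variance = [11.4²·0.62 + 6.2²·0.65 + 7²·0.84] + 197.715 = 146.721 + 197.715 = 344.436.
Reliability = 344.436 / 415.115 = 0.830.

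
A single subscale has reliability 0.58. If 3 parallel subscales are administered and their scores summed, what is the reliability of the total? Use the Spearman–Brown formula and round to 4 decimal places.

ρ_k = kρ / (1 + (k−1)ρ) = 3·0.58 / (1 + 2·0.58) = 1.740 / 2.160 = 0.8056.

0.8056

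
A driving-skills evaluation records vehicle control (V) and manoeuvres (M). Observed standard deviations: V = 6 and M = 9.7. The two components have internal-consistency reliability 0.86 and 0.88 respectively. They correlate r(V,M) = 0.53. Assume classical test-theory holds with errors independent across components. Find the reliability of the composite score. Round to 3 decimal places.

Var(V+M) = 6² + 9.7² + 2·[6·9.7·0.53] = 130.09 + 61.692 = 191.782.
Because errors are independent across components, Cov(Tᵢ,Tⱼ) = Cov(Xᵢ,Xⱼ); the off-diagonal part of the true-score variance is the same as above.
True-score variance = [6²·0.86 + 9.7²·0.88] + 61.692 = 113.759 + 61.692 = 175.451.
Reliability = 175.451 / 191.782 = 0.915.

0.915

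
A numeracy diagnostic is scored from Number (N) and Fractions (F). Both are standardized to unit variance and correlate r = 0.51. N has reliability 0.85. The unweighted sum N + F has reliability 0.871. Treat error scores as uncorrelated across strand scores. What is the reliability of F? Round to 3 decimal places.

0.760

Var(N+F) = 2 + 2·0.51 = 3.020.
True-score variance = ρ_N + ρ_F + 2·0.51, so 0.871 = (0.85 + ρ_F + 1.02) / 3.020.
ρ_F = 0.871·3.020 − 0.85 − 1.02 = 0.760.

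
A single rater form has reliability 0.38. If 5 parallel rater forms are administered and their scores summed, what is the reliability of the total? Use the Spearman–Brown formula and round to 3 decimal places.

0.754

ρ_k = kρ / (1 + (k−1)ρ) = 5·0.38 / (1 + 4·0.38) = 1.900 / 2.520 = 0.754.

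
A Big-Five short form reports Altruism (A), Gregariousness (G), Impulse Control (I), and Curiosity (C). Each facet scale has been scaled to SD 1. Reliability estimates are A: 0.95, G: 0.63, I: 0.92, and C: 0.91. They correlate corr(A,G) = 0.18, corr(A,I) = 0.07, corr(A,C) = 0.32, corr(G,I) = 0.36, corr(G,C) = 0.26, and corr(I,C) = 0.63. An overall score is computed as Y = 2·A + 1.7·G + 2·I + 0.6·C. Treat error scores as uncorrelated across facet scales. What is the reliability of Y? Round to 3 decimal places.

0.911

Var(Y) = 2² + 1.7² + 2² + 0.6² + 2·[3.4·0.18 + 4·0.07 + 1.2·0.32 + 3.4·0.36 + 1.02·0.26 + 1.2·0.63] = 11.25 + 7.0424 = 18.2924.
With uncorrelated errors the cross-covariances are all true-score covariance, so they carry over unchanged; only the diagonal terms shrink to ρᵢσᵢ².
True-score variance = [2²·0.95 + 1.7²·0.63 + 2²·0.92 + 0.6²·0.91] + 7.0424 = 9.6283 + 7.0424 = 16.6707.
Reliability = 16.6707 / 18.2924 = 0.911.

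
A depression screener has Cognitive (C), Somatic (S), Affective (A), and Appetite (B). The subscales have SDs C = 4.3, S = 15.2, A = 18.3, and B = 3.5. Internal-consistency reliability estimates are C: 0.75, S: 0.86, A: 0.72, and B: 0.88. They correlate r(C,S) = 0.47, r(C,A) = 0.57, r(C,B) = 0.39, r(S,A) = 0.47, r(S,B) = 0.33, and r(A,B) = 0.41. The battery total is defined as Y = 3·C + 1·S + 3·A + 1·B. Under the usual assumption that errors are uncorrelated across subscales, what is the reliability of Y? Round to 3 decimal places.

Var(Y) = 3²·4.3² + 15.2² + 3²·18.3² + 3.5² + 2·[3·4.3·15.2·0.47 + 9·4.3·18.3·0.57 + 3·4.3·3.5·0.39 + 3·15.2·18.3·0.47 + 15.2·3.5·0.33 + 3·18.3·3.5·0.41] = 3423.71 + 2003.98 = 5427.69.
Because errors are independent across components, Cov(Tᵢ,Tⱼ) = Cov(Xᵢ,Xⱼ); the off-diagonal part of the true-score variance is the same as above.
True-score variance = [3²·4.3²·0.75 + 15.2²·0.86 + 3²·18.3²·0.72 + 3.5²·0.88] + 2003.98 = 2504.37 + 2003.98 = 4508.35.
Reliability = 4508.35 / 5427.69 = 0.831.

0.831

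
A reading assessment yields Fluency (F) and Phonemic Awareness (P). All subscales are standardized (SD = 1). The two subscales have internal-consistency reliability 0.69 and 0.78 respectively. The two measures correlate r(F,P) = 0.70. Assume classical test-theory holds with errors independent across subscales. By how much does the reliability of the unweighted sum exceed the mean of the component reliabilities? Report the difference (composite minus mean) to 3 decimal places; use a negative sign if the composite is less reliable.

Var(sum) = 2 + 1.4 = 3.4; true-score variance = 1.47 + 1.4 = 2.87; composite reliability = 0.8441.
Mean component reliability = 0.7350.
Difference = 0.8441 − 0.7350 = 0.109.

0.109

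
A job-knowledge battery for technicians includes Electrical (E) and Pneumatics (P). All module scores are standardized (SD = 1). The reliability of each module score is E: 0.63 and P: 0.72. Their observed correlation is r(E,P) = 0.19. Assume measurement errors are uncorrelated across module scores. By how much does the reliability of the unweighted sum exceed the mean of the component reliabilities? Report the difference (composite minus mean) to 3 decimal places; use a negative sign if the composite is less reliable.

Var(sum) = 2 + 0.38 = 2.38; true-score variance = 1.35 + 0.38 = 1.73; composite reliability = 0.7269.
Mean component reliability = 0.6750.
Difference = 0.7269 − 0.6750 = 0.052.

0.052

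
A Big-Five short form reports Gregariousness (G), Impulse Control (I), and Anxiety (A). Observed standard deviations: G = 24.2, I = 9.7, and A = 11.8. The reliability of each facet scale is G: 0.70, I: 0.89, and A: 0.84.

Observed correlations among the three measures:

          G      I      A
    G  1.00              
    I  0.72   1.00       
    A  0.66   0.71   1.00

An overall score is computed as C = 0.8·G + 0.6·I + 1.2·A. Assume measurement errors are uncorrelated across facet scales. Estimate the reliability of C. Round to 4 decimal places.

Var(C) = 0.8²·24.2² + 0.6²·9.7² + 1.2²·11.8² + 2·[0.48·24.2·9.7·0.72 + 0.96·24.2·11.8·0.66 + 0.72·9.7·11.8·0.71] = 609.188 + 641.138 = 1250.33.
Because errors are independent across components, Cov(Tᵢ,Tⱼ) = Cov(Xᵢ,Xⱼ); the off-diagonal part of the true-score variance is the same as above.
True-score variance = [0.8²·24.2²·0.70 + 0.6²·9.7²·0.89 + 1.2²·11.8²·0.84] + 641.138 = 460.938 + 641.138 = 1102.08.
Reliability = 1102.08 / 1250.33 = 0.8814.

0.8814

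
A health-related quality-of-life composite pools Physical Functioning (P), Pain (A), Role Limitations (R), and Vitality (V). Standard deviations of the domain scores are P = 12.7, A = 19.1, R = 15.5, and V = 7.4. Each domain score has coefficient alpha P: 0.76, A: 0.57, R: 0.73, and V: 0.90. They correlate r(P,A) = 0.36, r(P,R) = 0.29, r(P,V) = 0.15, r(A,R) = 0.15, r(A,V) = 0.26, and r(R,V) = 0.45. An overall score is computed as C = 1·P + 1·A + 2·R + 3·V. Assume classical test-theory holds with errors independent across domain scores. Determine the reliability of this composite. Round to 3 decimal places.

0.855

Var(C) = 12.7² + 19.1² + 2²·15.5² + 3²·7.4² + 2·[12.7·19.1·0.36 + 2·12.7·15.5·0.29 + 3·12.7·7.4·0.15 + 2·19.1·15.5·0.15 + 3·19.1·7.4·0.26 + 6·15.5·7.4·0.45] = 1979.94 + 1505.08 = 3485.02.
Under uncorrelated errors the observed covariances equal the true-score covariances, so only the own-variance terms attenuate.
True-score variance = [12.7²·0.76 + 19.1²·0.57 + 2²·15.5²·0.73 + 3²·7.4²·0.90] + 1505.08 = 1475.61 + 1505.08 = 2980.69.
Reliability = 2980.69 / 3485.02 = 0.855.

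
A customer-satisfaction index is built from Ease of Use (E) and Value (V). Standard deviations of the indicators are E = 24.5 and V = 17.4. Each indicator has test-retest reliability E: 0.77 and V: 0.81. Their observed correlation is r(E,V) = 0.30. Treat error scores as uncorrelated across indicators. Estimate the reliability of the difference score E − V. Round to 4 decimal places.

0.6978

Var(E−V) = 24.5² + 17.4² − 2·24.5·17.4·0.30 = 903.01 − 255.78 = 647.23.
Because errors are independent across components, Cov(Tᵢ,Tⱼ) = Cov(Xᵢ,Xⱼ); the off-diagonal part of the true-score variance is the same as above.
True-score variance = [24.5²·0.77 + 17.4²·0.81] − 255.78 = 707.428 − 255.78 = 451.648.
Reliability = 451.648 / 647.23 = 0.6978.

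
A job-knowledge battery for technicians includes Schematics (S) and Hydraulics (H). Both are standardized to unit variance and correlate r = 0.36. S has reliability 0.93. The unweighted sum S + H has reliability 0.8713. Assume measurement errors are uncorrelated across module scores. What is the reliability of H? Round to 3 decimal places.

0.720

Var(S+H) = 2 + 2·0.36 = 2.720.
True-score variance = ρ_S + ρ_H + 2·0.36, so 0.8713 = (0.93 + ρ_H + 0.72) / 2.720.
ρ_H = 0.8713·2.720 − 0.93 − 0.72 = 0.720.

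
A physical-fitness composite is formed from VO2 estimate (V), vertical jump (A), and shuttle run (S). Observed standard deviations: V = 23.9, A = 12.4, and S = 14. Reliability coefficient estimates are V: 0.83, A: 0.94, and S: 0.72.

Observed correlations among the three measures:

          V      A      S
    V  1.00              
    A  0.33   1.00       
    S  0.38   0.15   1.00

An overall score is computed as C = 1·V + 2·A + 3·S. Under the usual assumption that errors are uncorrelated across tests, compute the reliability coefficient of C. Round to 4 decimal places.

0.8578

Var(C) = 23.9² + 2²·12.4² + 3²·14² + 2·[2·23.9·12.4·0.33 + 3·23.9·14·0.38 + 6·12.4·14·0.15] = 2950.25 + 1466.56 = 4416.81.
With uncorrelated errors the cross-covariances are all true-score covariance, so they carry over unchanged; only the diagonal terms shrink to ρᵢσᵢ².
True-score variance = [23.9²·0.83 + 2²·12.4²·0.94 + 3²·14²·0.72] + 1466.56 = 2322.32 + 1466.56 = 3788.89.
Reliability = 3788.89 / 4416.81 = 0.8578.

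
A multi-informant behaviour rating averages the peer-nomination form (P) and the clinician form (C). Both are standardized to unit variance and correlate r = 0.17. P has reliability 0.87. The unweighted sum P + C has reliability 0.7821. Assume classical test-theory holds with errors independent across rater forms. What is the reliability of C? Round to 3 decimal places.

Var(P+C) = 2 + 2·0.17 = 2.340.
True-score variance = ρ_P + ρ_C + 2·0.17, so 0.7821 = (0.87 + ρ_C + 0.34) / 2.340.
ρ_C = 0.7821·2.340 − 0.87 − 0.34 = 0.620.

0.620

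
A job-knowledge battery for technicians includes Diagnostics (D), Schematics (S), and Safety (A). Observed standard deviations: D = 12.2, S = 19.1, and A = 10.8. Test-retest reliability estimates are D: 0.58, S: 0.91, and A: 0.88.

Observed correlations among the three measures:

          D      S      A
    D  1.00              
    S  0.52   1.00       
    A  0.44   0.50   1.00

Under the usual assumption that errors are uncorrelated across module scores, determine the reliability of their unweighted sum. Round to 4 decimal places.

Var(D+S+A) = 12.2² + 19.1² + 10.8² + 2·[12.2·19.1·0.52 + 12.2·10.8·0.44 + 19.1·10.8·0.50] = 630.29 + 564.57 = 1194.86.
Because errors are independent across components, Cov(Tᵢ,Tⱼ) = Cov(Xᵢ,Xⱼ); the off-diagonal part of the true-score variance is the same as above.
True-score variance = [12.2²·0.58 + 19.1²·0.91 + 10.8²·0.88] + 564.57 = 520.947 + 564.57 = 1085.52.
Reliability = 1085.52 / 1194.86 = 0.9085.

0.9085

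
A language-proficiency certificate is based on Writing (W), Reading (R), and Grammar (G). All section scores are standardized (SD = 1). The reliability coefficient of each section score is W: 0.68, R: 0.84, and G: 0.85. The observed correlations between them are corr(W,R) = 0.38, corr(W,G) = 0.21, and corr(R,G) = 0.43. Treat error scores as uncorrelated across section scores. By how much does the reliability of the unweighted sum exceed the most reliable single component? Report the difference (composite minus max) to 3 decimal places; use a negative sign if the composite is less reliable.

0.025

Var(sum) = 3 + 2.04 = 5.04; true-score variance = 2.37 + 2.04 = 4.41; composite reliability = 0.8750.
Max component reliability = 0.8500.
Difference = 0.8750 − 0.8500 = 0.025.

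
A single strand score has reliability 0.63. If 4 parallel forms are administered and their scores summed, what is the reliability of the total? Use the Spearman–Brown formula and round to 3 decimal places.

0.872

ρ_k = kρ / (1 + (k−1)ρ) = 4·0.63 / (1 + 3·0.63) = 2.520 / 2.890 = 0.872.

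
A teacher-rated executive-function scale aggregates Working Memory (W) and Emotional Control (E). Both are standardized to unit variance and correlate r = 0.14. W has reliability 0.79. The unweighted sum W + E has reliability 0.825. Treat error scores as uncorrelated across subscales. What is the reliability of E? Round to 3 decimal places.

0.811

Var(W+E) = 2 + 2·0.14 = 2.280.
True-score variance = ρ_W + ρ_E + 2·0.14, so 0.825 = (0.79 + ρ_E + 0.28) / 2.280.
ρ_E = 0.825·2.280 − 0.79 − 0.28 = 0.811.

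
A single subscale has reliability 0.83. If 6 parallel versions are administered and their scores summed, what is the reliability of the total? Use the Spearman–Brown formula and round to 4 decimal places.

0.9670

ρ_k = kρ / (1 + (k−1)ρ) = 6·0.83 / (1 + 5·0.83) = 4.980 / 5.150 = 0.9670.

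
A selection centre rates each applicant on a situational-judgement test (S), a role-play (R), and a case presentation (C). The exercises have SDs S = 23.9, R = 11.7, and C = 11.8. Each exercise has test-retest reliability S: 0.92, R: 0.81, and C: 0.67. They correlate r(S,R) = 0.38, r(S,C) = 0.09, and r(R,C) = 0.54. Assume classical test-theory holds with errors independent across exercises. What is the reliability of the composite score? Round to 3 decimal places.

0.907

Var(S+R+C) = 23.9² + 11.7² + 11.8² + 2·[23.9·11.7·0.38 + 23.9·11.8·0.09 + 11.7·11.8·0.54] = 847.34 + 412.387 = 1259.73.
Under uncorrelated errors the observed covariances equal the true-score covariances, so only the own-variance terms attenuate.
True-score variance = [23.9²·0.92 + 11.7²·0.81 + 11.8²·0.67] + 412.387 = 729.685 + 412.387 = 1142.07.
Reliability = 1142.07 / 1259.73 = 0.907.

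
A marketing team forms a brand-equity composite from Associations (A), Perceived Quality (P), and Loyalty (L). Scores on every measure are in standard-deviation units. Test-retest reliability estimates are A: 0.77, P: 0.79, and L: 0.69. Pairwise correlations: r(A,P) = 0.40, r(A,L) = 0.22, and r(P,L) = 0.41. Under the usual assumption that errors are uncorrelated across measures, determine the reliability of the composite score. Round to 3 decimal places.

0.852

Var(A+P+L) = 3 + 2·[0.40 + 0.22 + 0.41] = 3 + 2.06 = 5.06.
Under uncorrelated errors the observed covariances equal the true-score covariances, so only the own-variance terms attenuate.
True-score variance = [0.77 + 0.79 + 0.69] + 2.06 = 2.25 + 2.06 = 4.31.
Reliability = 4.31 / 5.06 = 0.852.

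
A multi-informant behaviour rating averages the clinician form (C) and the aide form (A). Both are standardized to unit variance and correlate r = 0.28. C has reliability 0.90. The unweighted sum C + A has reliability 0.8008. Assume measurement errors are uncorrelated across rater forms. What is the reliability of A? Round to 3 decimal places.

0.590

Var(C+A) = 2 + 2·0.28 = 2.560.
True-score variance = ρ_C + ρ_A + 2·0.28, so 0.8008 = (0.90 + ρ_A + 0.56) / 2.560.
ρ_A = 0.8008·2.560 − 0.90 − 0.56 = 0.590.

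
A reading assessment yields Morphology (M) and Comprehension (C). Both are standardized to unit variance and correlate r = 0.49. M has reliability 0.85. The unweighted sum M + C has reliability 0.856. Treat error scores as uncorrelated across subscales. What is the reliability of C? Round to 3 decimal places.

Var(M+C) = 2 + 2·0.49 = 2.980.
True-score variance = ρ_M + ρ_C + 2·0.49, so 0.856 = (0.85 + ρ_C + 0.98) / 2.980.
ρ_C = 0.856·2.980 − 0.85 − 0.98 = 0.721.

0.721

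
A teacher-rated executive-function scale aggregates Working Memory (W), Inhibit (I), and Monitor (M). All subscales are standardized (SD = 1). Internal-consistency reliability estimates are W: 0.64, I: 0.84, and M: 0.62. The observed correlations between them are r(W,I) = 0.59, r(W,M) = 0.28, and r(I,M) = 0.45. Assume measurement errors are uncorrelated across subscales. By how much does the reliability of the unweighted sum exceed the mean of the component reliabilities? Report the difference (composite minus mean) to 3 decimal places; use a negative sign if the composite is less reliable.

Var(sum) = 3 + 2.64 = 5.64; true-score variance = 2.1 + 2.64 = 4.74; composite reliability = 0.8404.
Mean component reliability = 0.7000.
Difference = 0.8404 − 0.7000 = 0.140.

0.140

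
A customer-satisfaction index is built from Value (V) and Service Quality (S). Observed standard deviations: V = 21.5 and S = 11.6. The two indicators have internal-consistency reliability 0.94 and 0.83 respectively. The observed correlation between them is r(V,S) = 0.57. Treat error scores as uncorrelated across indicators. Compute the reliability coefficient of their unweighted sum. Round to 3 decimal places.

0.943

Var(V+S) = 21.5² + 11.6² + 2·[21.5·11.6·0.57] = 596.81 + 284.316 = 881.126.
With uncorrelated errors the cross-covariances are all true-score covariance, so they carry over unchanged; only the diagonal terms shrink to ρᵢσᵢ².
True-score variance = [21.5²·0.94 + 11.6²·0.83] + 284.316 = 546.2 + 284.316 = 830.516.
Reliability = 830.516 / 881.126 = 0.943.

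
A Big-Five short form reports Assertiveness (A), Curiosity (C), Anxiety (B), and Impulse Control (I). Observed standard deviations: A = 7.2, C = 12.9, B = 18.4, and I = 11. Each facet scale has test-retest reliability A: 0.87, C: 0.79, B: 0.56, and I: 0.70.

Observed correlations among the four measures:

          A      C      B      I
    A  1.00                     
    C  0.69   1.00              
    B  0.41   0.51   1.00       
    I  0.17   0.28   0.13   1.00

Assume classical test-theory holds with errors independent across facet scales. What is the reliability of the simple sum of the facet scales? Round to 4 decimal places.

0.8275

Var(A+C+B+I) = 7.2² + 12.9² + 18.4² + 11² + 2·[7.2·12.9·0.69 + 7.2·18.4·0.41 + 7.2·11·0.17 + 12.9·18.4·0.51 + 12.9·11·0.28 + 18.4·11·0.13] = 677.81 + 637.931 = 1315.74.
Under uncorrelated errors the observed covariances equal the true-score covariances, so only the own-variance terms attenuate.
True-score variance = [7.2²·0.87 + 12.9²·0.79 + 18.4²·0.56 + 11²·0.70] + 637.931 = 450.858 + 637.931 = 1088.79.
Reliability = 1088.79 / 1315.74 = 0.8275.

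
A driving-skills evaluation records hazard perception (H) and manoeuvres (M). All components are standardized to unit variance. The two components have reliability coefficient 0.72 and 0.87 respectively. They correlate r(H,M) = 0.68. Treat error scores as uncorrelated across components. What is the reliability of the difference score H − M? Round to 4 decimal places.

0.3594

Var(H−M) = 1 + 1 − 2·0.68 = 2 − 1.36 = 0.64.
Because errors are independent across components, Cov(Tᵢ,Tⱼ) = Cov(Xᵢ,Xⱼ); the off-diagonal part of the true-score variance is the same as above.
True-score variance = [0.72 + 0.87] − 1.36 = 1.59 − 1.36 = 0.23.
Reliability = 0.23 / 0.64 = 0.3594.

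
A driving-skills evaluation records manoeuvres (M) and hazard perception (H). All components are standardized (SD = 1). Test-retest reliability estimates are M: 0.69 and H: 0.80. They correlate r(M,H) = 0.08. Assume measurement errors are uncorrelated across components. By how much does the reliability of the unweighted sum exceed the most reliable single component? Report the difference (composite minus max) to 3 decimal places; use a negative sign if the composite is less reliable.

-0.036

Var(sum) = 2 + 0.16 = 2.16; true-score variance = 1.49 + 0.16 = 1.65; composite reliability = 0.7639.
Max component reliability = 0.8000.
Difference = 0.7639 − 0.8000 = -0.036.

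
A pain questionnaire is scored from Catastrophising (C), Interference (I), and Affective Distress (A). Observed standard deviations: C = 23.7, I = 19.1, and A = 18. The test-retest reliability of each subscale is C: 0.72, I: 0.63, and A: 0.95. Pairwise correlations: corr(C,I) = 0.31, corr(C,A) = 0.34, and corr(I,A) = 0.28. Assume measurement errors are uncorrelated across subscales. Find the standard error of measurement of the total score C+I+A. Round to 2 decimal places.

Var(total) = 1250.5 + 763.271 = 2013.77.
True-score variance = 942.047 + 763.271 = 1705.32, so reliability = 0.8468.
Error variance = 2013.77 − 1705.32 = 308.453; SEM = √308.453 = 17.56.

17.56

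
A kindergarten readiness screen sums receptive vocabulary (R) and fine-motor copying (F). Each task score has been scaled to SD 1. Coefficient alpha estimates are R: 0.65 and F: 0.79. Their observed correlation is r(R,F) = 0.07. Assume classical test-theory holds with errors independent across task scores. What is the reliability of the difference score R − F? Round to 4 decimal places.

Var(R−F) = 1 + 1 − 2·0.07 = 2 − 0.14 = 1.86.
Because errors are independent across components, Cov(Tᵢ,Tⱼ) = Cov(Xᵢ,Xⱼ); the off-diagonal part of the true-score variance is the same as above.
True-score variance = [0.65 + 0.79] − 0.14 = 1.44 − 0.14 = 1.3.
Reliability = 1.3 / 1.86 = 0.6989.

0.6989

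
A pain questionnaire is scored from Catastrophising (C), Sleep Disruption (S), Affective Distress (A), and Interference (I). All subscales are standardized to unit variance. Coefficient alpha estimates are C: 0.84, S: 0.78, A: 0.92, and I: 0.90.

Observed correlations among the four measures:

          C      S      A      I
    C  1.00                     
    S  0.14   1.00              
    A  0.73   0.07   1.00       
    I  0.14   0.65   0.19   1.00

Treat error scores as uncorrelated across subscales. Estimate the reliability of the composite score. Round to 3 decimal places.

0.929

Var(C+S+A+I) = 4 + 2·[0.14 + 0.73 + 0.14 + 0.07 + 0.65 + 0.19] = 4 + 3.84 = 7.84.
Because errors are independent across components, Cov(Tᵢ,Tⱼ) = Cov(Xᵢ,Xⱼ); the off-diagonal part of the true-score variance is the same as above.
True-score variance = [0.84 + 0.78 + 0.92 + 0.90] + 3.84 = 3.44 + 3.84 = 7.28.
Reliability = 7.28 / 7.84 = 0.929.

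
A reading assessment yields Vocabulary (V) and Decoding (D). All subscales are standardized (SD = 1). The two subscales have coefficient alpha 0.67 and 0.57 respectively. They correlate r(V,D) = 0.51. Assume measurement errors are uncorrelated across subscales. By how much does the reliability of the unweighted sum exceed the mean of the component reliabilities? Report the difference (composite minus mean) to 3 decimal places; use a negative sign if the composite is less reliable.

0.128

Var(sum) = 2 + 1.02 = 3.02; true-score variance = 1.24 + 1.02 = 2.26; composite reliability = 0.7483.
Mean component reliability = 0.6200.
Difference = 0.7483 − 0.6200 = 0.128.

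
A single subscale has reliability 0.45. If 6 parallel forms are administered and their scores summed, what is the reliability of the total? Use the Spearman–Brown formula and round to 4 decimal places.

ρ_k = kρ / (1 + (k−1)ρ) = 6·0.45 / (1 + 5·0.45) = 2.700 / 3.250 = 0.8308.

0.8308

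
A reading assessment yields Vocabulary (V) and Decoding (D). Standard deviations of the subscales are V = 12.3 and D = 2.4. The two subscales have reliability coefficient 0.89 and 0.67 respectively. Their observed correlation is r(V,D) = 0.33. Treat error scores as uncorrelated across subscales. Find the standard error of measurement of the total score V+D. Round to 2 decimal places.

Var(total) = 157.05 + 19.4832 = 176.533.
True-score variance = 138.507 + 19.4832 = 157.991, so reliability = 0.8950.
Error variance = 176.533 − 157.991 = 18.5427; SEM = √18.5427 = 4.31.

4.31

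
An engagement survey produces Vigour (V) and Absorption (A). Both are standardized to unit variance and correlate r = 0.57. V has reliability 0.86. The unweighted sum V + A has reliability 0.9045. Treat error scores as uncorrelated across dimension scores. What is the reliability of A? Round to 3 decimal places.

0.840

Var(V+A) = 2 + 2·0.57 = 3.140.
True-score variance = ρ_V + ρ_A + 2·0.57, so 0.9045 = (0.86 + ρ_A + 1.14) / 3.140.
ρ_A = 0.9045·3.140 − 0.86 − 1.14 = 0.840.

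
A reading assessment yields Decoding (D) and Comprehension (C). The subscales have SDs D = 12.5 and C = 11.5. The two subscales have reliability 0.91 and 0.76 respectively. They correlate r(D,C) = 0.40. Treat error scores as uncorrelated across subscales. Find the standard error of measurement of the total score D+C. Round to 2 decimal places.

Var(total) = 288.5 + 115 = 403.5.
True-score variance = 242.697 + 115 = 357.697, so reliability = 0.8865.
Error variance = 403.5 − 357.697 = 45.8025; SEM = √45.8025 = 6.77.

6.77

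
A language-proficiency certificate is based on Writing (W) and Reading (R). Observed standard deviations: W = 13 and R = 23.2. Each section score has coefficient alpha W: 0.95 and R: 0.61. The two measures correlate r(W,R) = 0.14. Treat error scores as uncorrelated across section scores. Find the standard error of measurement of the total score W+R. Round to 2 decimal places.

Var(total) = 707.24 + 84.448 = 791.688.
True-score variance = 488.876 + 84.448 = 573.324, so reliability = 0.7242.
Error variance = 791.688 − 573.324 = 218.364; SEM = √218.364 = 14.78.

14.78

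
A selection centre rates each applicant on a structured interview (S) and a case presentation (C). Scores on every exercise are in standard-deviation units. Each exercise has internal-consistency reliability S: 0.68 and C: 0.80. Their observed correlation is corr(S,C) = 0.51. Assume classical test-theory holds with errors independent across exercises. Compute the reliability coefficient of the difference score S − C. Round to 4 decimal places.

0.4694

Var(S−C) = 1 + 1 − 2·0.51 = 2 − 1.02 = 0.98.
Under uncorrelated errors the observed covariances equal the true-score covariances, so only the own-variance terms attenuate.
True-score variance = [0.68 + 0.80] − 1.02 = 1.48 − 1.02 = 0.46.
Reliability = 0.46 / 0.98 = 0.4694.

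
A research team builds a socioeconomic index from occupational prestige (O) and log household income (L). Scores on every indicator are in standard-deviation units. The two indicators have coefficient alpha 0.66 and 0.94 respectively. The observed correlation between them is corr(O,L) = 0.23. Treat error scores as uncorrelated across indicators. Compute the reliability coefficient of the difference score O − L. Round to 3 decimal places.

0.740

Var(O−L) = 1 + 1 − 2·0.23 = 2 − 0.46 = 1.54.
Under uncorrelated errors the observed covariances equal the true-score covariances, so only the own-variance terms attenuate.
True-score variance = [0.66 + 0.94] − 0.46 = 1.6 − 0.46 = 1.14.
Reliability = 1.14 / 1.54 = 0.740.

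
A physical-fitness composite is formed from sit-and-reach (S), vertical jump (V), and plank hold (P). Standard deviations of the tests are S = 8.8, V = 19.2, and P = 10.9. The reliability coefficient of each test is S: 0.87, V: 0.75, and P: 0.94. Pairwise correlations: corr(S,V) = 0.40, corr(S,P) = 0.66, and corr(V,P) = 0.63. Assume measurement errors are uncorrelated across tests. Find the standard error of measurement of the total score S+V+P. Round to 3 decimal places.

10.457

Var(total) = 564.89 + 525.475 = 1090.37.
True-score variance = 455.534 + 525.475 = 981.009, so reliability = 0.8997.
Error variance = 1090.37 − 981.009 = 109.356; SEM = √109.356 = 10.457.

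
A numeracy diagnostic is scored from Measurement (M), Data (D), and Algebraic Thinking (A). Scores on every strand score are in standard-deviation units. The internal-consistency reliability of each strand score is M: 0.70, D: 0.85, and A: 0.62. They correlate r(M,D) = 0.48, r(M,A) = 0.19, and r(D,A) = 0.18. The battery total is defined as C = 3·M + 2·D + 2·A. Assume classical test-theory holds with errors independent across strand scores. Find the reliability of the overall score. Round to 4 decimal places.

0.8180

Var(C) = 3² + 2² + 2² + 2·[6·0.48 + 6·0.19 + 4·0.18] = 17 + 9.48 = 26.48.
Under uncorrelated errors the observed covariances equal the true-score covariances, so only the own-variance terms attenuate.
True-score variance = [3²·0.70 + 2²·0.85 + 2²·0.62] + 9.48 = 12.18 + 9.48 = 21.66.
Reliability = 21.66 / 26.48 = 0.8180.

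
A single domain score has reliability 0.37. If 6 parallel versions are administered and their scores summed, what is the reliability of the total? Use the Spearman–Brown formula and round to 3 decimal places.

0.779

ρ_k = kρ / (1 + (k−1)ρ) = 6·0.37 / (1 + 5·0.37) = 2.220 / 2.850 = 0.779.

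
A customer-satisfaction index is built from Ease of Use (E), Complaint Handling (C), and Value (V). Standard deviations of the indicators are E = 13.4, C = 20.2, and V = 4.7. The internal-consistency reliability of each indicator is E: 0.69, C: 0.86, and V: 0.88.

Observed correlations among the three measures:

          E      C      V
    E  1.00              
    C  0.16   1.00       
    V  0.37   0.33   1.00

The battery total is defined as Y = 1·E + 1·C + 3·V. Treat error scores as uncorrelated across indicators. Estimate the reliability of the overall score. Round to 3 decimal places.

Var(Y) = 13.4² + 20.2² + 3²·4.7² + 2·[13.4·20.2·0.16 + 3·13.4·4.7·0.37 + 3·20.2·4.7·0.33] = 786.41 + 414.414 = 1200.82.
Because errors are independent across components, Cov(Tᵢ,Tⱼ) = Cov(Xᵢ,Xⱼ); the off-diagonal part of the true-score variance is the same as above.
True-score variance = [13.4²·0.69 + 20.2²·0.86 + 3²·4.7²·0.88] + 414.414 = 649.764 + 414.414 = 1064.18.
Reliability = 1064.18 / 1200.82 = 0.886.

0.886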